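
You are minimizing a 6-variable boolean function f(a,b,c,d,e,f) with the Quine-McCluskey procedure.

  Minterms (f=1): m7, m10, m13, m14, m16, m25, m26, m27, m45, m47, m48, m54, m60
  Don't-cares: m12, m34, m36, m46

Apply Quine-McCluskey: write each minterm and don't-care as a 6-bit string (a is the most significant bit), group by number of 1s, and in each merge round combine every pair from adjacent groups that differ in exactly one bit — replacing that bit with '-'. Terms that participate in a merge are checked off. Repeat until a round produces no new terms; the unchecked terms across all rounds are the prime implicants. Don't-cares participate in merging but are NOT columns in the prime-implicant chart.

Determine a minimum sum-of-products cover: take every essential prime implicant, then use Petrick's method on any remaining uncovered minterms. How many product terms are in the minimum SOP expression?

Round 0: 000111 001010✓ 001100✓ 001101✓ 001110✓ 010000✓ 011001✓ 011010✓ 011011✓ 100010 100100 101101✓ 101110✓ 101111✓ 110000✓ 110110 111100
Round 1: -01101 -01110 -10000 0-1010 001-10 0011-0 00110- 0110-1 01101- 1011-1 10111-
PIs = {-01101, -01110, -10000, 0-1010, 000111, 001-10, 0011-0, 00110-, 0110-1, 01101-, 100010, 100100, 1011-1, 10111-, 110110, 111100}
Coverage chart:
  m7: 000111 ←essential
  m10: 0-1010,001-10
  m13: -01101,00110-
  m14: -01110,001-10,0011-0
  m16: -10000 ←essential
  m25: 0110-1 ←essential
  m26: 0-1010,01101-
  m27: 0110-1,01101-
  m45: -01101,1011-1
  m47: 1011-1,10111-
  m48: -10000 ←essential
  m54: 110110 ←essential
  m60: 111100 ←essential
Essential: -10000, 000111, 0110-1, 110110, 111100
Petrick residual → -01101, -01110, 0-1010, 1011-1
Min cover (9 terms): b'cde'f + b'cdef' + bc'd'e'f' + a'cd'ef' + a'b'c'def + a'bcd'f + ab'cdf + abc'def' + abcde'f'

9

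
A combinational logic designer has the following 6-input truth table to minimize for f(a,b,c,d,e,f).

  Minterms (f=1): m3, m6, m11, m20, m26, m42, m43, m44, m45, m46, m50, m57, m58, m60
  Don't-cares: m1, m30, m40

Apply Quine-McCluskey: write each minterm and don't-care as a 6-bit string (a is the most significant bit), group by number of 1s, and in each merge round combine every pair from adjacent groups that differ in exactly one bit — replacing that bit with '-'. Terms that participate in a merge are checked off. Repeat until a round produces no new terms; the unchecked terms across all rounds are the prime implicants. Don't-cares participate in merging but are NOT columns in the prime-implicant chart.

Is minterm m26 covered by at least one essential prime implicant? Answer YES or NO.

[col 0] 000001*, 000011*, 000110, 001011*, 010100, 011010*, 011110*, 101000*, 101010*, 101011*, 101100*, 101101*, 101110*, 110010*, 111001, 111010*, 111100*
[col 1] -01011, -11010, 00-011, 0000-1, 011-10, 1-1010, 1-1100, 101-00*, 101-10*, 1010-0*, 10101-, 1011-0*, 10110-, 11-010
[col 2] 101--0
Prime implicants: -01011, -11010, 00-011, 0000-1, 000110, 010100, 011-10, 1-1010, 1-1100, 101--0, 10101-, 10110-, 11-010, 111001
PI chart (minterm → PIs covering it):
  3 | 00-011,0000-1
  6 | 000110  (sole → essential)
  11 | -01011,00-011
  20 | 010100  (sole → essential)
  26 | -11010,011-10
  42 | 1-1010,101--0,10101-
  43 | -01011,10101-
  44 | 1-1100,101--0,10110-
  45 | 10110-  (sole → essential)
  46 | 101--0  (sole → essential)
  50 | 11-010  (sole → essential)
  57 | 111001  (sole → essential)
  58 | -11010,1-1010,11-010
  60 | 1-1100  (sole → essential)
Essential prime implicants: 000110, 010100, 1-1100, 101--0, 10110-, 11-010, 111001

NO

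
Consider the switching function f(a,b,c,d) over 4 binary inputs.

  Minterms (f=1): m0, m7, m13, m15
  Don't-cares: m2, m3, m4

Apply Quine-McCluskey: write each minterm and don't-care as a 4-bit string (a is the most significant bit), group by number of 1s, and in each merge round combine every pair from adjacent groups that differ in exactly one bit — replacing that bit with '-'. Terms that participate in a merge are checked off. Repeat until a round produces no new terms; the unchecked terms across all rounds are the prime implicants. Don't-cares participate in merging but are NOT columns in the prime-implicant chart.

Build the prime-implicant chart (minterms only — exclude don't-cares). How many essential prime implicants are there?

size-2^0 implicants → 0000(✓)  0010(✓)  0011(✓)  0100(✓)  0111(✓)  1101(✓)  1111(✓)
size-2^1 implicants → -111  0-00  0-11  00-0  001-  11-1
Unchecked terms (primes): -111, 0-00, 0-11, 00-0, 001-, 11-1
Minterm coverage:
  m0 ⊆ 0-00,00-0
  m7 ⊆ -111,0-11
  m13 ⊆ 11-1 [E]
  m15 ⊆ -111,11-1
E = {11-1}

1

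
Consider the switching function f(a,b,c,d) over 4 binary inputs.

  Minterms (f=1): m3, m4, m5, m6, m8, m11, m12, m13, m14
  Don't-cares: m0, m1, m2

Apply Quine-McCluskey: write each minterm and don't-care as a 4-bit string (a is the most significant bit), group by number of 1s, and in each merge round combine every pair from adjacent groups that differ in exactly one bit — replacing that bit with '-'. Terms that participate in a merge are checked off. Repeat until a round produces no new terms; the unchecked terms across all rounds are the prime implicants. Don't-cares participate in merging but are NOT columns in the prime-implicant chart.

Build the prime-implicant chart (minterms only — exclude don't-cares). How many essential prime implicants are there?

Round 0: 0000✓ 0001✓ 0010✓ 0011✓ 0100✓ 0101✓ 0110✓ 1000✓ 1011✓ 1100✓ 1101✓ 1110✓
Round 1: -000✓ -011 -100✓ -101✓ -110✓ 0-00✓ 0-01✓ 0-10✓ 00-0✓ 00-1✓ 000-✓ 001-✓ 01-0✓ 010-✓ 1-00✓ 11-0✓ 110-✓
Round 2: --00 -1-0 -10- 0--0 0-0- 00--
PIs = {--00, -011, -1-0, -10-, 0--0, 0-0-, 00--}
Coverage chart:
  m3: -011,00--
  m4: --00,-1-0,-10-,0--0,0-0-
  m5: -10-,0-0-
  m6: -1-0,0--0
  m8: --00 ←essential
  m11: -011 ←essential
  m12: --00,-1-0,-10-
  m13: -10- ←essential
  m14: -1-0 ←essential
Essential: --00, -011, -1-0, -10-

4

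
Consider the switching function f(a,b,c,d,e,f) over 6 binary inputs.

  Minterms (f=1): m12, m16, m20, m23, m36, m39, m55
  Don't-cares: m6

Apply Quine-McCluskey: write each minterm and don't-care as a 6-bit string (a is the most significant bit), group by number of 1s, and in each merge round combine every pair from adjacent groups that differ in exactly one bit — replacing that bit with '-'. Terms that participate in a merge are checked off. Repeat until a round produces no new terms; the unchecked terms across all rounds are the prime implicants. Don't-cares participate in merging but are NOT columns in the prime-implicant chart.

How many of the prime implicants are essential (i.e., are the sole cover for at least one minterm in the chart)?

size-2^0 implicants → 000110  001100  010000(✓)  010100(✓)  010111(✓)  100100  100111(✓)  110111(✓)
size-2^1 implicants → -10111  010-00  1-0111
Unchecked terms (primes): -10111, 000110, 001100, 010-00, 1-0111, 100100
Minterm coverage:
  m12 ⊆ 001100 [E]
  m16 ⊆ 010-00 [E]
  m20 ⊆ 010-00 [E]
  m23 ⊆ -10111 [E]
  m36 ⊆ 100100 [E]
  m39 ⊆ 1-0111 [E]
  m55 ⊆ -10111,1-0111
E = {-10111, 001100, 010-00, 1-0111, 100100}

5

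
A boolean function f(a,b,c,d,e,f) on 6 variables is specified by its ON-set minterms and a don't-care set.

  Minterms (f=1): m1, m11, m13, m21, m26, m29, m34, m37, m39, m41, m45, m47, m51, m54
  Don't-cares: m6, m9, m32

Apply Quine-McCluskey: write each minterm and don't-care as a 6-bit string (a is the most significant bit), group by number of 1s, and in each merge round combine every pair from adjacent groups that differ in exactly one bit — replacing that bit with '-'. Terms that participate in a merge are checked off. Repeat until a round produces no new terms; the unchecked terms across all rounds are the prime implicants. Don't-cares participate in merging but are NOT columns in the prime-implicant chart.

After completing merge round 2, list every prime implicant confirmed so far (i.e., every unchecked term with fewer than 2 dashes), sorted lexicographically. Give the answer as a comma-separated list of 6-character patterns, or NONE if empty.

[col 0] 000001*, 000110, 001001*, 001011*, 001101*, 010101*, 011010, 011101*, 100000*, 100010*, 100101*, 100111*, 101001*, 101101*, 101111*, 110011, 110110
[col 1] -01001*, -01101*, 0-1101, 00-001, 001-01*, 0010-1, 01-101, 10-101*, 10-111*, 1000-0, 1001-1*, 101-01*, 1011-1*
[col 2] -01-01, 10-1-1
Prime implicants: -01-01, 0-1101, 00-001, 000110, 0010-1, 01-101, 011010, 10-1-1, 1000-0, 110011, 110110

0-1101, 00-001, 000110, 0010-1, 01-101, 011010, 1000-0, 110011, 110110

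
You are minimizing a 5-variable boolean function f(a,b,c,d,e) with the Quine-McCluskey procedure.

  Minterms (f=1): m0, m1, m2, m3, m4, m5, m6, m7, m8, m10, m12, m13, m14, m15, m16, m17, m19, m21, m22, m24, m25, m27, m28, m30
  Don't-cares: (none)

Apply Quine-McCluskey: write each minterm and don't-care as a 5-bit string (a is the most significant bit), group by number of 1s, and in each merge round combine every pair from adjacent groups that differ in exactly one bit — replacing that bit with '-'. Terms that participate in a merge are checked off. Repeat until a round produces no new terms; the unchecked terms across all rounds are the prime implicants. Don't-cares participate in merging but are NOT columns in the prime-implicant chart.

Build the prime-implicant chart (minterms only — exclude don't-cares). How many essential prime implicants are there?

5

[col 0] 00000*, 00001*, 00010*, 00011*, 00100*, 00101*, 00110*, 00111*, 01000*, 01010*, 01100*, 01101*, 01110*, 01111*, 10000*, 10001*, 10011*, 10101*, 10110*, 11000*, 11001*, 11011*, 11100*, 11110*
[col 1] -0000*, -0001*, -0011*, -0101*, -0110*, -1000*, -1100*, -1110*, 0-000*, 0-010*, 0-100*, 0-101*, 0-110*, 0-111*, 00-00*, 00-01*, 00-10*, 00-11*, 000-0*, 000-1*, 0000-*, 0001-*, 001-0*, 001-1*, 0010-*, 0011-*, 01-00*, 01-10*, 010-0*, 011-0*, 011-1*, 0110-*, 0111-*, 1-000*, 1-001*, 1-011*, 1-110*, 10-01*, 100-1*, 1000-*, 11-00*, 110-1*, 1100-*, 111-0*
[col 2] --000, --110, -0-01, -00-1, -000-, -1-00, -11-0, 0--00*, 0--10*, 0-0-0*, 0-1-0*, 0-1-1*, 0-10-*, 0-11-*, 00--0*, 00--1*, 00-0-*, 00-1-*, 000--*, 001--*, 01--0*, 011--*, 1-0-1, 1-00-
[col 3] 0---0, 0-1--, 00---
Prime implicants: --000, --110, -0-01, -00-1, -000-, -1-00, -11-0, 0---0, 0-1--, 00---, 1-0-1, 1-00-
PI chart (minterm → PIs covering it):
  0 | --000,-000-,0---0,00---
  1 | -0-01,-00-1,-000-,00---
  2 | 0---0,00---
  3 | -00-1,00---
  4 | 0---0,0-1--,00---
  5 | -0-01,0-1--,00---
  6 | --110,0---0,0-1--,00---
  7 | 0-1--,00---
  8 | --000,-1-00,0---0
  10 | 0---0  (sole → essential)
  12 | -1-00,-11-0,0---0,0-1--
  13 | 0-1--  (sole → essential)
  14 | --110,-11-0,0---0,0-1--
  15 | 0-1--  (sole → essential)
  16 | --000,-000-,1-00-
  17 | -0-01,-00-1,-000-,1-0-1,1-00-
  19 | -00-1,1-0-1
  21 | -0-01  (sole → essential)
  22 | --110  (sole → essential)
  24 | --000,-1-00,1-00-
  25 | 1-0-1,1-00-
  27 | 1-0-1  (sole → essential)
  28 | -1-00,-11-0
  30 | --110,-11-0
Essential prime implicants: --110, -0-01, 0---0, 0-1--, 1-0-1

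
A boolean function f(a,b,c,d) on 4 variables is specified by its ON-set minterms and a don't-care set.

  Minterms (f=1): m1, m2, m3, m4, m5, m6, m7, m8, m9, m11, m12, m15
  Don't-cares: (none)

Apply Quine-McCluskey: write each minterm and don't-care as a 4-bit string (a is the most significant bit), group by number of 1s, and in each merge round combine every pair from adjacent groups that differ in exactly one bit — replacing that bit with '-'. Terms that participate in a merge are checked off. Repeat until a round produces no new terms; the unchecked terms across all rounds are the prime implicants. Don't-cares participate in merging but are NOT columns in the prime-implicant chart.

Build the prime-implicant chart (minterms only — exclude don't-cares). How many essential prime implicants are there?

Round 0: 0001✓ 0010✓ 0011✓ 0100✓ 0101✓ 0110✓ 0111✓ 1000✓ 1001✓ 1011✓ 1100✓ 1111✓
Round 1: -001✓ -011✓ -100 -111✓ 0-01✓ 0-10✓ 0-11✓ 00-1✓ 001-✓ 01-0✓ 01-1✓ 010-✓ 011-✓ 1-00 1-11✓ 10-1✓ 100-
Round 2: --11 -0-1 0--1 0-1- 01--
PIs = {--11, -0-1, -100, 0--1, 0-1-, 01--, 1-00, 100-}
Coverage chart:
  m1: -0-1,0--1
  m2: 0-1- ←essential
  m3: --11,-0-1,0--1,0-1-
  m4: -100,01--
  m5: 0--1,01--
  m6: 0-1-,01--
  m7: --11,0--1,0-1-,01--
  m8: 1-00,100-
  m9: -0-1,100-
  m11: --11,-0-1
  m12: -100,1-00
  m15: --11 ←essential
Essential: --11, 0-1-

2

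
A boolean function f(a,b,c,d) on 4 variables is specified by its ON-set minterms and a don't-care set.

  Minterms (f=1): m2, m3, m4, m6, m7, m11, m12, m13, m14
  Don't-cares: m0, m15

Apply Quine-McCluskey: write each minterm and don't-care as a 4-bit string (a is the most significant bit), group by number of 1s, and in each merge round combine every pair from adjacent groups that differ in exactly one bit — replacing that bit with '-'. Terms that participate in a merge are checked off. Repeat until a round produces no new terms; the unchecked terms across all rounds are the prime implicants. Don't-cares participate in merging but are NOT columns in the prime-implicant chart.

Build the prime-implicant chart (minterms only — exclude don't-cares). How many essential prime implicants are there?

[col 0] 0000*, 0010*, 0011*, 0100*, 0110*, 0111*, 1011*, 1100*, 1101*, 1110*, 1111*
[col 1] -011*, -100*, -110*, -111*, 0-00*, 0-10*, 0-11*, 00-0*, 001-*, 01-0*, 011-*, 1-11*, 11-0*, 11-1*, 110-*, 111-*
[col 2] --11, -1-0, -11-, 0--0, 0-1-, 11--
Prime implicants: --11, -1-0, -11-, 0--0, 0-1-, 11--
PI chart (minterm → PIs covering it):
  2 | 0--0,0-1-
  3 | --11,0-1-
  4 | -1-0,0--0
  6 | -1-0,-11-,0--0,0-1-
  7 | --11,-11-,0-1-
  11 | --11  (sole → essential)
  12 | -1-0,11--
  13 | 11--  (sole → essential)
  14 | -1-0,-11-,11--
Essential prime implicants: --11, 11--

2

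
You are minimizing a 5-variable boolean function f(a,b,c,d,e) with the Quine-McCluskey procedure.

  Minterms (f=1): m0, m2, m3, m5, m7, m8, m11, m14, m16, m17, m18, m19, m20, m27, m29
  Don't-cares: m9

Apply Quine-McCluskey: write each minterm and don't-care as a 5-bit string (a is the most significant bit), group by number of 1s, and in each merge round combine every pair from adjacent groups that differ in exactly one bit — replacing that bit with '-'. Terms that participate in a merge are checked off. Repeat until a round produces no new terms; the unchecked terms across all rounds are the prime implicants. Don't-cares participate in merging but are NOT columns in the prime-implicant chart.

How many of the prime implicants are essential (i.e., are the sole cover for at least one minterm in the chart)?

Round 0: 00000✓ 00010✓ 00011✓ 00101✓ 00111✓ 01000✓ 01001✓ 01011✓ 01110 10000✓ 10001✓ 10010✓ 10011✓ 10100✓ 11011✓ 11101
Round 1: -0000✓ -0010✓ -0011✓ -1011✓ 0-000 0-011✓ 00-11 000-0✓ 0001-✓ 001-1 010-1 0100- 1-011✓ 10-00 100-0✓ 100-1✓ 1000-✓ 1001-✓
Round 2: --011 -00-0 -001- 100--
PIs = {--011, -00-0, -001-, 0-000, 00-11, 001-1, 010-1, 0100-, 01110, 10-00, 100--, 11101}
Coverage chart:
  m0: -00-0,0-000
  m2: -00-0,-001-
  m3: --011,-001-,00-11
  m5: 001-1 ←essential
  m7: 00-11,001-1
  m8: 0-000,0100-
  m11: --011,010-1
  m14: 01110 ←essential
  m16: -00-0,10-00,100--
  m17: 100-- ←essential
  m18: -00-0,-001-,100--
  m19: --011,-001-,100--
  m20: 10-00 ←essential
  m27: --011 ←essential
  m29: 11101 ←essential
Essential: --011, 001-1, 01110, 10-00, 100--, 11101

6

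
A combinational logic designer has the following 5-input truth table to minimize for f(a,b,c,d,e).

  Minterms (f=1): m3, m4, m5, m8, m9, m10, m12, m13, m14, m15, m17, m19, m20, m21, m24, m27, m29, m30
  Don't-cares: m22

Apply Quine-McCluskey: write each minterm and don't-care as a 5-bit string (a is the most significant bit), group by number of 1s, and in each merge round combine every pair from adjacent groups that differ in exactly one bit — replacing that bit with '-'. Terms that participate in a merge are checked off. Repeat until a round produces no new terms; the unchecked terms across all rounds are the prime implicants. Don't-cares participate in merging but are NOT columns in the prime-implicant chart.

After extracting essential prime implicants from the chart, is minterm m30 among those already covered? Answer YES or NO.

size-2^0 implicants → 00011(✓)  00100(✓)  00101(✓)  01000(✓)  01001(✓)  01010(✓)  01100(✓)  01101(✓)  01110(✓)  01111(✓)  10001(✓)  10011(✓)  10100(✓)  10101(✓)  10110(✓)  11000(✓)  11011(✓)  11101(✓)  11110(✓)
size-2^1 implicants → -0011  -0100(✓)  -0101(✓)  -1000  -1101(✓)  -1110  0-100(✓)  0-101(✓)  0010-(✓)  01-00(✓)  01-01(✓)  01-10(✓)  010-0(✓)  0100-(✓)  011-0(✓)  011-1(✓)  0110-(✓)  0111-(✓)  1-011  1-101(✓)  1-110  10-01  100-1  101-0  1010-(✓)
size-2^2 implicants → --101  -010-  0-10-  01--0  01-0-  011--
Unchecked terms (primes): --101, -0011, -010-, -1000, -1110, 0-10-, 01--0, 01-0-, 011--, 1-011, 1-110, 10-01, 100-1, 101-0
Minterm coverage:
  m3 ⊆ -0011 [E]
  m4 ⊆ -010-,0-10-
  m5 ⊆ --101,-010-,0-10-
  m8 ⊆ -1000,01--0,01-0-
  m9 ⊆ 01-0- [E]
  m10 ⊆ 01--0 [E]
  m12 ⊆ 0-10-,01--0,01-0-,011--
  m13 ⊆ --101,0-10-,01-0-,011--
  m14 ⊆ -1110,01--0,011--
  m15 ⊆ 011-- [E]
  m17 ⊆ 10-01,100-1
  m19 ⊆ -0011,1-011,100-1
  m20 ⊆ -010-,101-0
  m21 ⊆ --101,-010-,10-01
  m24 ⊆ -1000 [E]
  m27 ⊆ 1-011 [E]
  m29 ⊆ --101 [E]
  m30 ⊆ -1110,1-110
E = {--101, -0011, -1000, 01--0, 01-0-, 011--, 1-011}

NO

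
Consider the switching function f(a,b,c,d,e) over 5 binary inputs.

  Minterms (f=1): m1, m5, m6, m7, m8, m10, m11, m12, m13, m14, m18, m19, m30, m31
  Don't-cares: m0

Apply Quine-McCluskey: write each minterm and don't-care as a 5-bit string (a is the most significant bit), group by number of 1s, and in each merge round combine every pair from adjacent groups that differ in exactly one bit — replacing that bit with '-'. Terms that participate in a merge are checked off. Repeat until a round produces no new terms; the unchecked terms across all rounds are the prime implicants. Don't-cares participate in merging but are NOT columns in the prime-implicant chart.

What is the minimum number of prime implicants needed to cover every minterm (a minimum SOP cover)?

Round 0: 00000✓ 00001✓ 00101✓ 00110✓ 00111✓ 01000✓ 01010✓ 01011✓ 01100✓ 01101✓ 01110✓ 10010✓ 10011✓ 11110✓ 11111✓
Round 1: -1110 0-000 0-101 0-110 00-01 0000- 001-1 0011- 01-00✓ 01-10✓ 010-0✓ 0101- 011-0✓ 0110- 1001- 1111-
Round 2: 01--0
PIs = {-1110, 0-000, 0-101, 0-110, 00-01, 0000-, 001-1, 0011-, 01--0, 0101-, 0110-, 1001-, 1111-}
Coverage chart:
  m1: 00-01,0000-
  m5: 0-101,00-01,001-1
  m6: 0-110,0011-
  m7: 001-1,0011-
  m8: 0-000,01--0
  m10: 01--0,0101-
  m11: 0101- ←essential
  m12: 01--0,0110-
  m13: 0-101,0110-
  m14: -1110,0-110,01--0
  m18: 1001- ←essential
  m19: 1001- ←essential
  m30: -1110,1111-
  m31: 1111- ←essential
Essential: 0101-, 1001-, 1111-
Petrick residual → 0-101, 00-01, 0011-, 01--0
Min cover (7 terms): a'cd'e + a'b'd'e + a'b'cd + a'be' + a'bc'd + ab'c'd + abcd

7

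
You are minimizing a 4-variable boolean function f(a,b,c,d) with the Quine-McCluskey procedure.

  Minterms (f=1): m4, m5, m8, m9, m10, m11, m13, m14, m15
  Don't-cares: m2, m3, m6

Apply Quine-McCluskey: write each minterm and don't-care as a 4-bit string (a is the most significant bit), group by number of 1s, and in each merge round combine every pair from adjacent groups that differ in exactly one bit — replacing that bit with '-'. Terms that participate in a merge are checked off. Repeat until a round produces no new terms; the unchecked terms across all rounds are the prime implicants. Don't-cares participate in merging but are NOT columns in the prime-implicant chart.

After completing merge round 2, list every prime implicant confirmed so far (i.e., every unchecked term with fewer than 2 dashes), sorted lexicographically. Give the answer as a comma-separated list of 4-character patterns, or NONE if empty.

Round 0: 0010✓ 0011✓ 0100✓ 0101✓ 0110✓ 1000✓ 1001✓ 1010✓ 1011✓ 1101✓ 1110✓ 1111✓
Round 1: -010✓ -011✓ -101 -110✓ 0-10✓ 001-✓ 01-0 010- 1-01✓ 1-10✓ 1-11✓ 10-0✓ 10-1✓ 100-✓ 101-✓ 11-1✓ 111-✓
Round 2: --10 -01- 1--1 1-1- 10--
PIs = {--10, -01-, -101, 01-0, 010-, 1--1, 1-1-, 10--}

-101, 01-0, 010-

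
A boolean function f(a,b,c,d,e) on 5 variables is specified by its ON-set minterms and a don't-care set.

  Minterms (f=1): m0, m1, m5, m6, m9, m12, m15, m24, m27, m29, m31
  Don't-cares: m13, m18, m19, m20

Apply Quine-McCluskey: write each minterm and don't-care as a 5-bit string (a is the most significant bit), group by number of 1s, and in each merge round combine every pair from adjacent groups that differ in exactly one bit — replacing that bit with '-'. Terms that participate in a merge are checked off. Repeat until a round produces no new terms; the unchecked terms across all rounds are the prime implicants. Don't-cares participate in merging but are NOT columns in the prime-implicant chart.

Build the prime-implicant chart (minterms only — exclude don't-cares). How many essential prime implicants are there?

6

Round 0: 00000✓ 00001✓ 00101✓ 00110 01001✓ 01100✓ 01101✓ 01111✓ 10010✓ 10011✓ 10100 11000 11011✓ 11101✓ 11111✓
Round 1: -1101✓ -1111✓ 0-001✓ 0-101✓ 00-01✓ 0000- 01-01✓ 011-1✓ 0110- 1-011 1001- 11-11 111-1✓
Round 2: -11-1 0--01
PIs = {-11-1, 0--01, 0000-, 00110, 0110-, 1-011, 1001-, 10100, 11-11, 11000}
Coverage chart:
  m0: 0000- ←essential
  m1: 0--01,0000-
  m5: 0--01 ←essential
  m6: 00110 ←essential
  m9: 0--01 ←essential
  m12: 0110- ←essential
  m15: -11-1 ←essential
  m24: 11000 ←essential
  m27: 1-011,11-11
  m29: -11-1 ←essential
  m31: -11-1,11-11
Essential: -11-1, 0--01, 0000-, 00110, 0110-, 11000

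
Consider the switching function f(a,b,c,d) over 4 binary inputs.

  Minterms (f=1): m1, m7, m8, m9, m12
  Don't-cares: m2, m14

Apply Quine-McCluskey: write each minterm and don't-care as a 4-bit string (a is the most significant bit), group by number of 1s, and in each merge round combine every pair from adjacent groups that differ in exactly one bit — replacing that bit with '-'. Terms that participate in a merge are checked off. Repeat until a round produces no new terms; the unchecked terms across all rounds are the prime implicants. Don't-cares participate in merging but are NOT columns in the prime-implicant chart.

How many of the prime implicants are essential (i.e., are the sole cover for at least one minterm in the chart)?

2

size-2^0 implicants → 0001(✓)  0010  0111  1000(✓)  1001(✓)  1100(✓)  1110(✓)
size-2^1 implicants → -001  1-00  100-  11-0
Unchecked terms (primes): -001, 0010, 0111, 1-00, 100-, 11-0
Minterm coverage:
  m1 ⊆ -001 [E]
  m7 ⊆ 0111 [E]
  m8 ⊆ 1-00,100-
  m9 ⊆ -001,100-
  m12 ⊆ 1-00,11-0
E = {-001, 0111}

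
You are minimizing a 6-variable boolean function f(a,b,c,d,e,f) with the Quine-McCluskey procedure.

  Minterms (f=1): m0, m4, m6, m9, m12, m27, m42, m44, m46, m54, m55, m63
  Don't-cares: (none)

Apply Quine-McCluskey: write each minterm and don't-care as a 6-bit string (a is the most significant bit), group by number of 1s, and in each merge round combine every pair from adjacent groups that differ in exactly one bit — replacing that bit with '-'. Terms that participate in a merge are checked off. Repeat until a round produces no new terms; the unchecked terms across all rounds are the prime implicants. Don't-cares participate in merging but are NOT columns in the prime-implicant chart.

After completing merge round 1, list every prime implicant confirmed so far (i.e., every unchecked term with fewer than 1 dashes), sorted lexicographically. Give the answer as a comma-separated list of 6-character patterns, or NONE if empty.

001001, 011011

[col 0] 000000*, 000100*, 000110*, 001001, 001100*, 011011, 101010*, 101100*, 101110*, 110110*, 110111*, 111111*
[col 1] -01100, 00-100, 000-00, 0001-0, 101-10, 1011-0, 11-111, 11011-
Prime implicants: -01100, 00-100, 000-00, 0001-0, 001001, 011011, 101-10, 1011-0, 11-111, 11011-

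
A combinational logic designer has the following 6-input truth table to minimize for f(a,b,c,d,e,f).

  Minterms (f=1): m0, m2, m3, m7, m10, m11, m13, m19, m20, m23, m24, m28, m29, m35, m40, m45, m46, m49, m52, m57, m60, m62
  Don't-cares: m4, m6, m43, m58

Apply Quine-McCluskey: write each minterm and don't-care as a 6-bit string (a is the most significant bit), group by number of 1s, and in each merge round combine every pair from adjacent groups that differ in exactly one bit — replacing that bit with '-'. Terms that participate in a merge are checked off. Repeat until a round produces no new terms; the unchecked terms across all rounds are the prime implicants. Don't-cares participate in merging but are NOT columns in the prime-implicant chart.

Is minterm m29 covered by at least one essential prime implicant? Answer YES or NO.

NO

[col 0] 000000*, 000010*, 000011*, 000100*, 000110*, 000111*, 001010*, 001011*, 001101*, 010011*, 010100*, 010111*, 011000*, 011100*, 011101*, 100011*, 101000, 101011*, 101101*, 101110*, 110001*, 110100*, 111001*, 111010*, 111100*, 111110*
[col 1] -00011*, -01011*, -01101, -10100*, -11100*, 0-0011*, 0-0100, 0-0111*, 0-1101, 00-010*, 00-011*, 000-00*, 000-10*, 000-11*, 0000-0*, 00001-*, 0001-0*, 00011-*, 00101-*, 01-100*, 010-11*, 011-00, 01110-, 1-1110, 10-011*, 11-001, 11-100*, 111-10, 1111-0
[col 2] -0-011, -1-100, 0-0-11, 00-01-, 000--0, 000-1-
Prime implicants: -0-011, -01101, -1-100, 0-0-11, 0-0100, 0-1101, 00-01-, 000--0, 000-1-, 011-00, 01110-, 1-1110, 101000, 11-001, 111-10, 1111-0
PI chart (minterm → PIs covering it):
  0 | 000--0  (sole → essential)
  2 | 00-01-,000--0,000-1-
  3 | -0-011,0-0-11,00-01-,000-1-
  7 | 0-0-11,000-1-
  10 | 00-01-  (sole → essential)
  11 | -0-011,00-01-
  13 | -01101,0-1101
  19 | 0-0-11  (sole → essential)
  20 | -1-100,0-0100
  23 | 0-0-11  (sole → essential)
  24 | 011-00  (sole → essential)
  28 | -1-100,011-00,01110-
  29 | 0-1101,01110-
  35 | -0-011  (sole → essential)
  40 | 101000  (sole → essential)
  45 | -01101  (sole → essential)
  46 | 1-1110  (sole → essential)
  49 | 11-001  (sole → essential)
  52 | -1-100  (sole → essential)
  57 | 11-001  (sole → essential)
  60 | -1-100,1111-0
  62 | 1-1110,111-10,1111-0
Essential prime implicants: -0-011, -01101, -1-100, 0-0-11, 00-01-, 000--0, 011-00, 1-1110, 101000, 11-001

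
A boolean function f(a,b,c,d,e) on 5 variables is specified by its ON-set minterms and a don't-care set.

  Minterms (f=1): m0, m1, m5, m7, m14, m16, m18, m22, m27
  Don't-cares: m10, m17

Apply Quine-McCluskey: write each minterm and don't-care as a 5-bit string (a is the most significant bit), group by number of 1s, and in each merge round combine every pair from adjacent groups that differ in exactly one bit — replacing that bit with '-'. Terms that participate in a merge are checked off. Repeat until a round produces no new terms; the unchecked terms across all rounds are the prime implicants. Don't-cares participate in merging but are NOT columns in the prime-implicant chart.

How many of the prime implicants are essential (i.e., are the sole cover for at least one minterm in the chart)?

Round 0: 00000✓ 00001✓ 00101✓ 00111✓ 01010✓ 01110✓ 10000✓ 10001✓ 10010✓ 10110✓ 11011
Round 1: -0000✓ -0001✓ 00-01 0000-✓ 001-1 01-10 10-10 100-0 1000-✓
Round 2: -000-
PIs = {-000-, 00-01, 001-1, 01-10, 10-10, 100-0, 11011}
Coverage chart:
  m0: -000- ←essential
  m1: -000-,00-01
  m5: 00-01,001-1
  m7: 001-1 ←essential
  m14: 01-10 ←essential
  m16: -000-,100-0
  m18: 10-10,100-0
  m22: 10-10 ←essential
  m27: 11011 ←essential
Essential: -000-, 001-1, 01-10, 10-10, 11011

5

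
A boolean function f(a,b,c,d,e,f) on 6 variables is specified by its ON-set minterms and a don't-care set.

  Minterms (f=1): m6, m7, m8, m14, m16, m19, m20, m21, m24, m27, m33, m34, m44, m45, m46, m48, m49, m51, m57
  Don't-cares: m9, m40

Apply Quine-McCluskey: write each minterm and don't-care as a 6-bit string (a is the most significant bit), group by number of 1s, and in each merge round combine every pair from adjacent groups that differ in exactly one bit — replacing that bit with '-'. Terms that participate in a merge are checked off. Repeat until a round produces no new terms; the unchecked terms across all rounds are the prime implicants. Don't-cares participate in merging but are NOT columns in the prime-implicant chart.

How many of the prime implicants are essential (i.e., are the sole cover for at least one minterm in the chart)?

size-2^0 implicants → 000110(✓)  000111(✓)  001000(✓)  001001(✓)  001110(✓)  010000(✓)  010011(✓)  010100(✓)  010101(✓)  011000(✓)  011011(✓)  100001(✓)  100010  101000(✓)  101100(✓)  101101(✓)  101110(✓)  110000(✓)  110001(✓)  110011(✓)  111001(✓)
size-2^1 implicants → -01000  -01110  -10000  -10011  0-1000  00-110  00011-  00100-  01-000  01-011  010-00  01010-  1-0001  101-00  1011-0  10110-  11-001  1100-1  11000-
Unchecked terms (primes): -01000, -01110, -10000, -10011, 0-1000, 00-110, 00011-, 00100-, 01-000, 01-011, 010-00, 01010-, 1-0001, 100010, 101-00, 1011-0, 10110-, 11-001, 1100-1, 11000-
Minterm coverage:
  m6 ⊆ 00-110,00011-
  m7 ⊆ 00011- [E]
  m8 ⊆ -01000,0-1000,00100-
  m14 ⊆ -01110,00-110
  m16 ⊆ -10000,01-000,010-00
  m19 ⊆ -10011,01-011
  m20 ⊆ 010-00,01010-
  m21 ⊆ 01010- [E]
  m24 ⊆ 0-1000,01-000
  m27 ⊆ 01-011 [E]
  m33 ⊆ 1-0001 [E]
  m34 ⊆ 100010 [E]
  m44 ⊆ 101-00,1011-0,10110-
  m45 ⊆ 10110- [E]
  m46 ⊆ -01110,1011-0
  m48 ⊆ -10000,11000-
  m49 ⊆ 1-0001,11-001,1100-1,11000-
  m51 ⊆ -10011,1100-1
  m57 ⊆ 11-001 [E]
E = {00011-, 01-011, 01010-, 1-0001, 100010, 10110-, 11-001}

7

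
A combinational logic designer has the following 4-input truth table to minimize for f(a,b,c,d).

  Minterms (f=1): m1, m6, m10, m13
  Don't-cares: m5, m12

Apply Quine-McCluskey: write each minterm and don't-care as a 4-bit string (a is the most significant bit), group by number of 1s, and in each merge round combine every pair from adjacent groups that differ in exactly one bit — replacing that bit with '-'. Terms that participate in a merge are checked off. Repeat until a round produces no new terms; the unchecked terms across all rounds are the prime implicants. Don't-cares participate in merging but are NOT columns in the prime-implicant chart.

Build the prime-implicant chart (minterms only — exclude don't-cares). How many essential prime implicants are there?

3

Round 0: 0001✓ 0101✓ 0110 1010 1100✓ 1101✓
Round 1: -101 0-01 110-
PIs = {-101, 0-01, 0110, 1010, 110-}
Coverage chart:
  m1: 0-01 ←essential
  m6: 0110 ←essential
  m10: 1010 ←essential
  m13: -101,110-
Essential: 0-01, 0110, 1010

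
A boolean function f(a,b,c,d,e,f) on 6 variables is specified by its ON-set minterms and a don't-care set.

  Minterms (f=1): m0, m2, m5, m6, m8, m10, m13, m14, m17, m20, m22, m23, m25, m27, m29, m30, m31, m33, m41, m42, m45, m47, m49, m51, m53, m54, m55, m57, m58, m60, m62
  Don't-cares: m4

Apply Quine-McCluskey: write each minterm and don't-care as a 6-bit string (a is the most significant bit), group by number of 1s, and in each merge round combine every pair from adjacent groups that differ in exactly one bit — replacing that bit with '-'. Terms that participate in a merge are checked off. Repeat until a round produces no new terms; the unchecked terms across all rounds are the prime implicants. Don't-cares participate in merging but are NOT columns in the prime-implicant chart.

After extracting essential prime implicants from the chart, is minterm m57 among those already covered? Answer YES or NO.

YES

size-2^0 implicants → 000000(✓)  000010(✓)  000100(✓)  000101(✓)  000110(✓)  001000(✓)  001010(✓)  001101(✓)  001110(✓)  010001(✓)  010100(✓)  010110(✓)  010111(✓)  011001(✓)  011011(✓)  011101(✓)  011110(✓)  011111(✓)  100001(✓)  101001(✓)  101010(✓)  101101(✓)  101111(✓)  110001(✓)  110011(✓)  110101(✓)  110110(✓)  110111(✓)  111001(✓)  111010(✓)  111100(✓)  111110(✓)
size-2^1 implicants → -01010  -01101  -10001(✓)  -10110(✓)  -10111(✓)  -11001(✓)  -11110(✓)  0-0100(✓)  0-0110(✓)  0-1101  0-1110(✓)  00-000(✓)  00-010(✓)  00-101  00-110(✓)  000-00(✓)  000-10(✓)  0000-0(✓)  0001-0(✓)  00010-  001-10(✓)  0010-0(✓)  01-001(✓)  01-110(✓)  01-111(✓)  0101-0(✓)  01011-(✓)  011-01(✓)  011-11(✓)  0110-1(✓)  0111-1(✓)  01111-(✓)  1-0001(✓)  1-1001(✓)  1-1010  10-001(✓)  101-01  1011-1  11-001(✓)  11-110(✓)  110-01(✓)  110-11(✓)  1100-1(✓)  1101-1(✓)  11011-(✓)  111-10  1111-0
size-2^2 implicants → -1-001  -1-110  -1011-  0--110  0-01-0  00--10  00-0-0  000--0  01-11-  011--1  1--001  110--1
Unchecked terms (primes): -01010, -01101, -1-001, -1-110, -1011-, 0--110, 0-01-0, 0-1101, 00--10, 00-0-0, 00-101, 000--0, 00010-, 01-11-, 011--1, 1--001, 1-1010, 101-01, 1011-1, 110--1, 111-10, 1111-0
Minterm coverage:
  m0 ⊆ 00-0-0,000--0
  m2 ⊆ 00--10,00-0-0,000--0
  m5 ⊆ 00-101,00010-
  m6 ⊆ 0--110,0-01-0,00--10,000--0
  m8 ⊆ 00-0-0 [E]
  m10 ⊆ -01010,00--10,00-0-0
  m13 ⊆ -01101,0-1101,00-101
  m14 ⊆ 0--110,00--10
  m17 ⊆ -1-001 [E]
  m20 ⊆ 0-01-0 [E]
  m22 ⊆ -1-110,-1011-,0--110,0-01-0,01-11-
  m23 ⊆ -1011-,01-11-
  m25 ⊆ -1-001,011--1
  m27 ⊆ 011--1 [E]
  m29 ⊆ 0-1101,011--1
  m30 ⊆ -1-110,0--110,01-11-
  m31 ⊆ 01-11-,011--1
  m33 ⊆ 1--001 [E]
  m41 ⊆ 1--001,101-01
  m42 ⊆ -01010,1-1010
  m45 ⊆ -01101,101-01,1011-1
  m47 ⊆ 1011-1 [E]
  m49 ⊆ -1-001,1--001,110--1
  m51 ⊆ 110--1 [E]
  m53 ⊆ 110--1 [E]
  m54 ⊆ -1-110,-1011-
  m55 ⊆ -1011-,110--1
  m57 ⊆ -1-001,1--001
  m58 ⊆ 1-1010,111-10
  m60 ⊆ 1111-0 [E]
  m62 ⊆ -1-110,111-10,1111-0
E = {-1-001, 0-01-0, 00-0-0, 011--1, 1--001, 1011-1, 110--1, 1111-0}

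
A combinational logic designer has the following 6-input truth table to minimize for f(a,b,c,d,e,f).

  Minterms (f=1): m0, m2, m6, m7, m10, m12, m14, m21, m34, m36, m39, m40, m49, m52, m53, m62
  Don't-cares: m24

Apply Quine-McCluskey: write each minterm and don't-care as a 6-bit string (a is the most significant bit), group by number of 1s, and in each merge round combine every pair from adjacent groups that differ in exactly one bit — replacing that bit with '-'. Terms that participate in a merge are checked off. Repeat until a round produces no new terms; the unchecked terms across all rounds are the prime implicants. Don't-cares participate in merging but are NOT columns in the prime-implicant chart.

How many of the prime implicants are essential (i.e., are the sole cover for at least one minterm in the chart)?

10

Round 0: 000000✓ 000010✓ 000110✓ 000111✓ 001010✓ 001100✓ 001110✓ 010101✓ 011000 100010✓ 100100✓ 100111✓ 101000 110001✓ 110100✓ 110101✓ 111110
Round 1: -00010 -00111 -10101 00-010✓ 00-110✓ 000-10✓ 0000-0 00011- 001-10✓ 0011-0 1-0100 110-01 11010-
Round 2: 00--10
PIs = {-00010, -00111, -10101, 00--10, 0000-0, 00011-, 0011-0, 011000, 1-0100, 101000, 110-01, 11010-, 111110}
Coverage chart:
  m0: 0000-0 ←essential
  m2: -00010,00--10,0000-0
  m6: 00--10,00011-
  m7: -00111,00011-
  m10: 00--10 ←essential
  m12: 0011-0 ←essential
  m14: 00--10,0011-0
  m21: -10101 ←essential
  m34: -00010 ←essential
  m36: 1-0100 ←essential
  m39: -00111 ←essential
  m40: 101000 ←essential
  m49: 110-01 ←essential
  m52: 1-0100,11010-
  m53: -10101,110-01,11010-
  m62: 111110 ←essential
Essential: -00010, -00111, -10101, 00--10, 0000-0, 0011-0, 1-0100, 101000, 110-01, 111110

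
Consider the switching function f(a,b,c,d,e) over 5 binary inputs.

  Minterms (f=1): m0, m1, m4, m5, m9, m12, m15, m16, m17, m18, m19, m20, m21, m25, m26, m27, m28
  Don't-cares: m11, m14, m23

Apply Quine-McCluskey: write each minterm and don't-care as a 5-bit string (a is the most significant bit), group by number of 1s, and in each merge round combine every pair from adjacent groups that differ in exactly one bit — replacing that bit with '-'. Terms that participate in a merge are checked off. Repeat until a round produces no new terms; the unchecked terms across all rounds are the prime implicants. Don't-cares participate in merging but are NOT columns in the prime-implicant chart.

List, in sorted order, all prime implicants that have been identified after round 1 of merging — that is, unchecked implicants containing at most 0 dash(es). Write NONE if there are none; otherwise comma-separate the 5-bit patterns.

NONE

size-2^0 implicants → 00000(✓)  00001(✓)  00100(✓)  00101(✓)  01001(✓)  01011(✓)  01100(✓)  01110(✓)  01111(✓)  10000(✓)  10001(✓)  10010(✓)  10011(✓)  10100(✓)  10101(✓)  10111(✓)  11001(✓)  11010(✓)  11011(✓)  11100(✓)
size-2^1 implicants → -0000(✓)  -0001(✓)  -0100(✓)  -0101(✓)  -1001(✓)  -1011(✓)  -1100(✓)  0-001(✓)  0-100(✓)  00-00(✓)  00-01(✓)  0000-(✓)  0010-(✓)  01-11  010-1(✓)  011-0  0111-  1-001(✓)  1-010(✓)  1-011(✓)  1-100(✓)  10-00(✓)  10-01(✓)  10-11(✓)  100-0(✓)  100-1(✓)  1000-(✓)  1001-(✓)  101-1(✓)  1010-(✓)  110-1(✓)  1101-(✓)
size-2^2 implicants → --001  --100  -0-00(✓)  -0-01(✓)  -000-(✓)  -010-(✓)  -10-1  00-0-(✓)  1-0-1  1-01-  10--1  10-0-(✓)  100--
size-2^3 implicants → -0-0-
Unchecked terms (primes): --001, --100, -0-0-, -10-1, 01-11, 011-0, 0111-, 1-0-1, 1-01-, 10--1, 100--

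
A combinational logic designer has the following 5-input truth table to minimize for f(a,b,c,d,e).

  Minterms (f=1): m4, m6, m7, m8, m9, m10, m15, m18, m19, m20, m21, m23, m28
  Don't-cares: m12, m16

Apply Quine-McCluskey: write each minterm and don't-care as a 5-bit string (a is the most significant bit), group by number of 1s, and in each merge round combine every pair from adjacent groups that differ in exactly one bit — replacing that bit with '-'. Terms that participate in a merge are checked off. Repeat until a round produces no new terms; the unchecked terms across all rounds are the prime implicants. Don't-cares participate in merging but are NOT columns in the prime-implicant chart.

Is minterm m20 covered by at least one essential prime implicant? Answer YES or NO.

Round 0: 00100✓ 00110✓ 00111✓ 01000✓ 01001✓ 01010✓ 01100✓ 01111✓ 10000✓ 10010✓ 10011✓ 10100✓ 10101✓ 10111✓ 11100✓
Round 1: -0100✓ -0111 -1100✓ 0-100✓ 0-111 001-0 0011- 01-00 010-0 0100- 1-100✓ 10-00 10-11 100-0 1001- 101-1 1010-
Round 2: --100
PIs = {--100, -0111, 0-111, 001-0, 0011-, 01-00, 010-0, 0100-, 10-00, 10-11, 100-0, 1001-, 101-1, 1010-}
Coverage chart:
  m4: --100,001-0
  m6: 001-0,0011-
  m7: -0111,0-111,0011-
  m8: 01-00,010-0,0100-
  m9: 0100- ←essential
  m10: 010-0 ←essential
  m15: 0-111 ←essential
  m18: 100-0,1001-
  m19: 10-11,1001-
  m20: --100,10-00,1010-
  m21: 101-1,1010-
  m23: -0111,10-11,101-1
  m28: --100 ←essential
Essential: --100, 0-111, 010-0, 0100-

YES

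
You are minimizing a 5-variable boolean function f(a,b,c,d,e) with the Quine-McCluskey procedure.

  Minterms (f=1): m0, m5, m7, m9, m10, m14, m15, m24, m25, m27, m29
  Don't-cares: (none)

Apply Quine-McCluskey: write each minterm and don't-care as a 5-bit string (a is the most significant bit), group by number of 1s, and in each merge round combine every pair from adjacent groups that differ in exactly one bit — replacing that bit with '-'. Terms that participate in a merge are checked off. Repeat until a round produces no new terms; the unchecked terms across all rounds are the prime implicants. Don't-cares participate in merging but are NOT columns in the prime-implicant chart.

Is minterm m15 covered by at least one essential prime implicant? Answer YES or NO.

NO

Round 0: 00000 00101✓ 00111✓ 01001✓ 01010✓ 01110✓ 01111✓ 11000✓ 11001✓ 11011✓ 11101✓
Round 1: -1001 0-111 001-1 01-10 0111- 11-01 110-1 1100-
PIs = {-1001, 0-111, 00000, 001-1, 01-10, 0111-, 11-01, 110-1, 1100-}
Coverage chart:
  m0: 00000 ←essential
  m5: 001-1 ←essential
  m7: 0-111,001-1
  m9: -1001 ←essential
  m10: 01-10 ←essential
  m14: 01-10,0111-
  m15: 0-111,0111-
  m24: 1100- ←essential
  m25: -1001,11-01,110-1,1100-
  m27: 110-1 ←essential
  m29: 11-01 ←essential
Essential: -1001, 00000, 001-1, 01-10, 11-01, 110-1, 1100-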